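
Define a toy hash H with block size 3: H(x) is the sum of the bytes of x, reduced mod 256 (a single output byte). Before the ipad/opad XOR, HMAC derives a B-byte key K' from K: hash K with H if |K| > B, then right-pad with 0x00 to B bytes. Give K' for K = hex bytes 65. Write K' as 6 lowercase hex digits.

Key hex bytes 65 is 1 byte ≤ B = 3; zero-pad to 3 bytes: K' = 65 00 00.

650000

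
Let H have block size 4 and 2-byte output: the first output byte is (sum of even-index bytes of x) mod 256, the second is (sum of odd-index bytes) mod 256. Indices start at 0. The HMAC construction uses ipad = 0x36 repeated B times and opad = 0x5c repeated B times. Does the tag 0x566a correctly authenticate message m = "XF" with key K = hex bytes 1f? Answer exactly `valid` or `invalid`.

valid

Key hex bytes 1f is 1 byte ≤ B = 4; zero-pad to 4 bytes: K' = 1f 00 00 00.
K' ⊕ ipad = 29 36 36 36; K' ⊕ opad = 43 5c 5c 5c.
Inner hash: even-index sum = 183 mod 256 = 183; odd-index sum = 178 mod 256 = 178 → b7 b2.
Outer hash (recomputed tag): even-index sum = 342 mod 256 = 86; odd-index sum = 362 mod 256 = 106 → 56 6a.
Recomputed tag = 566a; claimed = 566a → match.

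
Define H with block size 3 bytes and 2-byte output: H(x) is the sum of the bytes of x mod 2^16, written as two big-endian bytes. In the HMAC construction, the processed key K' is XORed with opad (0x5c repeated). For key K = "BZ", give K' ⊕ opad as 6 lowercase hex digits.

Key "BZ" = 42 5a is 2 bytes ≤ B = 3; zero-pad to 3 bytes: K' = 42 5a 00.
XOR each byte with 0x5c: 42⊕5c=1e, 5a⊕5c=06, 00⊕5c=5c.

1e065c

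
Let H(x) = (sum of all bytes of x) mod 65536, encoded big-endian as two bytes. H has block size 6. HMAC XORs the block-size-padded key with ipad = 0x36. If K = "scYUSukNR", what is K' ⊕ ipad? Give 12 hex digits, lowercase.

356136363636

Key "scYUSukNR" = 73 63 59 55 53 75 6b 4e 52 is 9 bytes > B = 6, so hash it first: H(key) = 03 57, then zero-pad to 6 bytes: K' = 03 57 00 00 00 00.
XOR each byte with 0x36: 03⊕36=35, 57⊕36=61, 00⊕36=36, 00⊕36=36, 00⊕36=36, 00⊕36=36.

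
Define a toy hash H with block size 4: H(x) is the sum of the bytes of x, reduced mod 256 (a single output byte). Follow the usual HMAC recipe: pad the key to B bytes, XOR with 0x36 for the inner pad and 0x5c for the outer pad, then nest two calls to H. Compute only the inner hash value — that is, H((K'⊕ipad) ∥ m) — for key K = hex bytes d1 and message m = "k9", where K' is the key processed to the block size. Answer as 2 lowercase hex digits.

2d

Key hex bytes d1 is 1 byte ≤ B = 4; zero-pad to 4 bytes: K' = d1 00 00 00.
K' ⊕ ipad = e7 36 36 36.
Inner input = e7 36 36 36 ∥ 6b 39.
Inner hash: sum = 231+54+54+54+107+57 = 557; mod 256 = 45 → 2d.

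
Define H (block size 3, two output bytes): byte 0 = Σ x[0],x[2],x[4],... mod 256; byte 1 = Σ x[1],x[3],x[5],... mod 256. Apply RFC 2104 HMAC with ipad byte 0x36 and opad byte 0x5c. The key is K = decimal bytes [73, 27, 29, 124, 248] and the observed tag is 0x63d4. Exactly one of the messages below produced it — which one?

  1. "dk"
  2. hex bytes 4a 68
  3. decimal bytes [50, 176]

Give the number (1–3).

Key decimal bytes [73, 27, 29, 124, 248] = 49 1b 1d 7c f8 is 5 bytes > B = 3, so hash it first: H(key) = 5e 97, then zero-pad to 3 bytes: K' = 5e 97 00.
K' ⊕ ipad = 68 a1 36; K' ⊕ opad = 02 cb 5c.
m1: inner = H(68 a1 36 64 6b) = 09 05; tag = H(02 cb 5c 09 05) = 63d4 ← matches
m2: inner = H(68 a1 36 4a 68) = 06 eb; tag = H(02 cb 5c 06 eb) = 49d1
m3: inner = H(68 a1 36 32 b0) = 4e d3; tag = H(02 cb 5c 4e d3) = 3119

1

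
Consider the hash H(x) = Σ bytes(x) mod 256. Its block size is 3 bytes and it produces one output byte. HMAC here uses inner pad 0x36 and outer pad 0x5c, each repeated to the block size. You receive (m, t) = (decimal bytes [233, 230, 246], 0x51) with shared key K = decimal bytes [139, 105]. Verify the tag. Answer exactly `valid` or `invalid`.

Key decimal bytes [139, 105] = 8b 69 is 2 bytes ≤ B = 3; zero-pad to 3 bytes: K' = 8b 69 00.
K' ⊕ ipad = bd 5f 36; K' ⊕ opad = d7 35 5c.
Inner hash: sum = 189+95+54+233+230+246 = 1047; mod 256 = 23 → 17.
Outer hash (recomputed tag): sum = 215+53+92+23 = 383; mod 256 = 127 → 7f.
Recomputed tag = 7f; claimed = 51 → mismatch.

invalid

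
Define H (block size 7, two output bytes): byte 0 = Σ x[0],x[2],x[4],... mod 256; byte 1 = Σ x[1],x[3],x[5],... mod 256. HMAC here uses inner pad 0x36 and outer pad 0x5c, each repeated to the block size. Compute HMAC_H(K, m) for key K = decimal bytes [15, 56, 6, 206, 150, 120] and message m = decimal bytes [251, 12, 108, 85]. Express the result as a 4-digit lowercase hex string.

8eba

Key decimal bytes [15, 56, 6, 206, 150, 120] = 0f 38 06 ce 96 78 is 6 bytes ≤ B = 7; zero-pad to 7 bytes: K' = 0f 38 06 ce 96 78 00.
K' ⊕ ipad = 39 0e 30 f8 a0 4e 36.  K' ⊕ opad = 53 64 5a 92 ca 24 5c.
Inner input = (K'⊕ipad) ∥ m = 39 0e 30 f8 a0 4e 36 ∥ fb 0c 6c 55.
Inner hash: even-index sum = 416 mod 256 = 160; odd-index sum = 699 mod 256 = 187 → a0 bb.
Outer input = (K'⊕opad) ∥ inner = 53 64 5a 92 ca 24 5c ∥ a0 bb.
Outer hash (tag): even-index sum = 654 mod 256 = 142; odd-index sum = 442 mod 256 = 186 → 8e ba.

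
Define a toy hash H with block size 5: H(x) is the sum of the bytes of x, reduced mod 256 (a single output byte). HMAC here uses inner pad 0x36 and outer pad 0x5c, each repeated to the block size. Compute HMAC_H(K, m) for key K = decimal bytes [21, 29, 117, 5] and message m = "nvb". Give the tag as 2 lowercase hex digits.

a8

Key decimal bytes [21, 29, 117, 5] = 15 1d 75 05 is 4 bytes ≤ B = 5; zero-pad to 5 bytes: K' = 15 1d 75 05 00.
K' ⊕ ipad = 23 2b 43 33 36.  K' ⊕ opad = 49 41 29 59 5c.
Inner input = (K'⊕ipad) ∥ m = 23 2b 43 33 36 ∥ 6e 76 62.
Inner hash: sum = 35+43+67+51+54+110+118+98 = 576; mod 256 = 64 → 40.
Outer input = (K'⊕opad) ∥ inner = 49 41 29 59 5c ∥ 40.
Outer hash (tag): sum = 73+65+41+89+92+64 = 424; mod 256 = 168 → a8.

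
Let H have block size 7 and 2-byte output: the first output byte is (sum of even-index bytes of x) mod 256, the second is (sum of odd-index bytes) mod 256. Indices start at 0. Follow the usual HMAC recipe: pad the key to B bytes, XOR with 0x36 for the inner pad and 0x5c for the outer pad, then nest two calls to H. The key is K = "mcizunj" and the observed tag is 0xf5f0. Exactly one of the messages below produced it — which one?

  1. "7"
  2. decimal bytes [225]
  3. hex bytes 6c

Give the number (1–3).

1

Key "mcizunj" = 6d 63 69 7a 75 6e 6a is exactly B = 7 bytes: K' = 6d 63 69 7a 75 6e 6a.
K' ⊕ ipad = 5b 55 5f 4c 43 58 5c; K' ⊕ opad = 31 3f 35 26 29 32 36.
m1: inner = H(5b 55 5f 4c 43 58 5c 37) = 59 30; tag = H(31 3f 35 26 29 32 36 59 30) = f5f0 ← matches
m2: inner = H(5b 55 5f 4c 43 58 5c e1) = 59 da; tag = H(31 3f 35 26 29 32 36 59 da) = 9ff0
m3: inner = H(5b 55 5f 4c 43 58 5c 6c) = 59 65; tag = H(31 3f 35 26 29 32 36 59 65) = 2af0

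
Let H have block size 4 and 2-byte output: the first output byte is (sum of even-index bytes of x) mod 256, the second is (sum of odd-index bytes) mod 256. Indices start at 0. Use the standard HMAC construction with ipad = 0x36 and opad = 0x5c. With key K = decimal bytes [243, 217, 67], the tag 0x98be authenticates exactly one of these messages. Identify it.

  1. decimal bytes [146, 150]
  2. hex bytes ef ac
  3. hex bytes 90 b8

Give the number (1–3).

3

Key decimal bytes [243, 217, 67] = f3 d9 43 is 3 bytes ≤ B = 4; zero-pad to 4 bytes: K' = f3 d9 43 00.
K' ⊕ ipad = c5 ef 75 36; K' ⊕ opad = af 85 1f 5c.
m1: inner = H(c5 ef 75 36 92 96) = cc bb; tag = H(af 85 1f 5c cc bb) = 9a9c
m2: inner = H(c5 ef 75 36 ef ac) = 29 d1; tag = H(af 85 1f 5c 29 d1) = f7b2
m3: inner = H(c5 ef 75 36 90 b8) = ca dd; tag = H(af 85 1f 5c ca dd) = 98be ← matches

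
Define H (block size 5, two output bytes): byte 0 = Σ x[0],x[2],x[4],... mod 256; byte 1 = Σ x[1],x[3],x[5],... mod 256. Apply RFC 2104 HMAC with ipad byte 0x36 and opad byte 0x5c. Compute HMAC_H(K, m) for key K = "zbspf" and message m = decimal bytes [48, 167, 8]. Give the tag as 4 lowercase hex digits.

61f2

Key "zbspf" = 7a 62 73 70 66 is exactly B = 5 bytes: K' = 7a 62 73 70 66.
K' ⊕ ipad = 4c 54 45 46 50.  K' ⊕ opad = 26 3e 2f 2c 3a.
Inner input = (K'⊕ipad) ∥ m = 4c 54 45 46 50 ∥ 30 a7 08.
Inner hash: even-index sum = 392 mod 256 = 136; odd-index sum = 210 mod 256 = 210 → 88 d2.
Outer input = (K'⊕opad) ∥ inner = 26 3e 2f 2c 3a ∥ 88 d2.
Outer hash (tag): even-index sum = 353 mod 256 = 97; odd-index sum = 242 mod 256 = 242 → 61 f2.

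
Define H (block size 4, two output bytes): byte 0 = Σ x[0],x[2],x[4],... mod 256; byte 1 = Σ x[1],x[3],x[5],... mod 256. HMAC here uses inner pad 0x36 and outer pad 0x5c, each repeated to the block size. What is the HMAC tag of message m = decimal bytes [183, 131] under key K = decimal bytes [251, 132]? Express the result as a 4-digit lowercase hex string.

bd9f

Key decimal bytes [251, 132] = fb 84 is 2 bytes ≤ B = 4; zero-pad to 4 bytes: K' = fb 84 00 00.
K' ⊕ ipad = cd b2 36 36.  K' ⊕ opad = a7 d8 5c 5c.
Inner input = (K'⊕ipad) ∥ m = cd b2 36 36 ∥ b7 83.
Inner hash: even-index sum = 442 mod 256 = 186; odd-index sum = 363 mod 256 = 107 → ba 6b.
Outer input = (K'⊕opad) ∥ inner = a7 d8 5c 5c ∥ ba 6b.
Outer hash (tag): even-index sum = 445 mod 256 = 189; odd-index sum = 415 mod 256 = 159 → bd 9f.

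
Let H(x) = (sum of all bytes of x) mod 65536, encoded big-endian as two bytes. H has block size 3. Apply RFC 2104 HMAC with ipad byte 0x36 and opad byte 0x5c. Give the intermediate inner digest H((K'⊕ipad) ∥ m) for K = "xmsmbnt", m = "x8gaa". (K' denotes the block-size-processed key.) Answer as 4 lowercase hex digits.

0283

Key "xmsmbnt" = 78 6d 73 6d 62 6e 74 is 7 bytes > B = 3, so hash it first: H(key) = 03 09, then zero-pad to 3 bytes: K' = 03 09 00.
K' ⊕ ipad = 35 3f 36.
Inner input = 35 3f 36 ∥ 78 38 67 61 61.
Inner hash: sum = 53+63+54+120+56+103+97+97 = 643 → 02 83.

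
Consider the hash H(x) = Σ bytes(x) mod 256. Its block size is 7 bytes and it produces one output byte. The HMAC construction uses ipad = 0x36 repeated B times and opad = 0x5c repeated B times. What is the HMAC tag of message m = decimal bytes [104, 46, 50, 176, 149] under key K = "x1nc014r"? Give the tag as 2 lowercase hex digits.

Key "x1nc014r" = 78 31 6e 63 30 31 34 72 is 8 bytes > B = 7, so hash it first: H(key) = 81, then zero-pad to 7 bytes: K' = 81 00 00 00 00 00 00.
K' ⊕ ipad = b7 36 36 36 36 36 36.  K' ⊕ opad = dd 5c 5c 5c 5c 5c 5c.
Inner input = (K'⊕ipad) ∥ m = b7 36 36 36 36 36 36 ∥ 68 2e 32 b0 95.
Inner hash: sum = 183+54+54+54+54+54+54+104+46+50+176+149 = 1032; mod 256 = 8 → 08.
Outer input = (K'⊕opad) ∥ inner = dd 5c 5c 5c 5c 5c 5c ∥ 08.
Outer hash (tag): sum = 221+92+92+92+92+92+92+8 = 781; mod 256 = 13 → 0d.

0d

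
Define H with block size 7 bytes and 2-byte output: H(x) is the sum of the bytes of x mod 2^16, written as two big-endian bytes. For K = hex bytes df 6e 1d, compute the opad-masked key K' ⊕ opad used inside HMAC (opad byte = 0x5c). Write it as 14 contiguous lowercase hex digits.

8332415c5c5c5c

Key hex bytes df 6e 1d is 3 bytes ≤ B = 7; zero-pad to 7 bytes: K' = df 6e 1d 00 00 00 00.
XOR each byte with 0x5c: df⊕5c=83, 6e⊕5c=32, 1d⊕5c=41, 00⊕5c=5c, 00⊕5c=5c, 00⊕5c=5c, 00⊕5c=5c.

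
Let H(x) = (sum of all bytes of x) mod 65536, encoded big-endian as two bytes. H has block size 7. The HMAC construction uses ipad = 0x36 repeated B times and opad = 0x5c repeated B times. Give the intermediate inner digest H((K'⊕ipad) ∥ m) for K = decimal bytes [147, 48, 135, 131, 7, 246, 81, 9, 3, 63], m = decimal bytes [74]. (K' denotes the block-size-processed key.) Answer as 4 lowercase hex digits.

01dd

Key decimal bytes [147, 48, 135, 131, 7, 246, 81, 9, 3, 63] = 93 30 87 83 07 f6 51 09 03 3f is 10 bytes > B = 7, so hash it first: H(key) = 03 66, then zero-pad to 7 bytes: K' = 03 66 00 00 00 00 00.
K' ⊕ ipad = 35 50 36 36 36 36 36.
Inner input = 35 50 36 36 36 36 36 ∥ 4a.
Inner hash: sum = 53+80+54+54+54+54+54+74 = 477 → 01 dd.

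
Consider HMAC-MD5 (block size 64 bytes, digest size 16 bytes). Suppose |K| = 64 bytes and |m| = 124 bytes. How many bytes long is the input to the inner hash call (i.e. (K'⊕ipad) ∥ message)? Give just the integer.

188

Key is 64 ≤ 64 bytes, zero-padded: |K'| = 64.
Inner input = (K'⊕ipad) ∥ m → 64 + 124 = 188 bytes.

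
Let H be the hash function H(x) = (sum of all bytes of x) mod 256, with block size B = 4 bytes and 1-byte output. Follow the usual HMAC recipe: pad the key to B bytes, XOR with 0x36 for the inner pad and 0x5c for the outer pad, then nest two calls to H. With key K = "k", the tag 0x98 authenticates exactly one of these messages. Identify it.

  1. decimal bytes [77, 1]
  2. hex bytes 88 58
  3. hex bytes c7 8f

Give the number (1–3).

Key "k" = 6b is 1 byte ≤ B = 4; zero-pad to 4 bytes: K' = 6b 00 00 00.
K' ⊕ ipad = 5d 36 36 36; K' ⊕ opad = 37 5c 5c 5c.
m1: inner = H(5d 36 36 36 4d 01) = 4d; tag = H(37 5c 5c 5c 4d) = 98 ← matches
m2: inner = H(5d 36 36 36 88 58) = df; tag = H(37 5c 5c 5c df) = 2a
m3: inner = H(5d 36 36 36 c7 8f) = 55; tag = H(37 5c 5c 5c 55) = a0

1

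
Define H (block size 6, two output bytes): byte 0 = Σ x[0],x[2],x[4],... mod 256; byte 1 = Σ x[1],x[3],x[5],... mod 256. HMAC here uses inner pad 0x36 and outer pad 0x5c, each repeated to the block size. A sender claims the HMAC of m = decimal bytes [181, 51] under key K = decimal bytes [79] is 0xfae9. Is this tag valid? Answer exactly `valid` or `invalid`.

invalid

Key decimal bytes [79] = 4f is 1 byte ≤ B = 6; zero-pad to 6 bytes: K' = 4f 00 00 00 00 00.
K' ⊕ ipad = 79 36 36 36 36 36; K' ⊕ opad = 13 5c 5c 5c 5c 5c.
Inner hash: even-index sum = 410 mod 256 = 154; odd-index sum = 213 mod 256 = 213 → 9a d5.
Outer hash (recomputed tag): even-index sum = 357 mod 256 = 101; odd-index sum = 489 mod 256 = 233 → 65 e9.
Recomputed tag = 65e9; claimed = fae9 → mismatch.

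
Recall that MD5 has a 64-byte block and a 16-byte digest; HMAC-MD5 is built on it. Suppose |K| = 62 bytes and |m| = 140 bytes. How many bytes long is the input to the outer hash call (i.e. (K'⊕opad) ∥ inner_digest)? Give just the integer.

Key is 62 ≤ 64 bytes, zero-padded: |K'| = 64.
Outer input = (K'⊕opad) ∥ H(inner) → 64 + 16 = 80 bytes.

80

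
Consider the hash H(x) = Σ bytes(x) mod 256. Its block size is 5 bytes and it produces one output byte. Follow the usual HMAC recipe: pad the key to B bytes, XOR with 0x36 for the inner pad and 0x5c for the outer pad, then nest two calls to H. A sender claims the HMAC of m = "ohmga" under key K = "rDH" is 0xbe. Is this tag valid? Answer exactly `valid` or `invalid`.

Key "rDH" = 72 44 48 is 3 bytes ≤ B = 5; zero-pad to 5 bytes: K' = 72 44 48 00 00.
K' ⊕ ipad = 44 72 7e 36 36; K' ⊕ opad = 2e 18 14 5c 5c.
Inner hash: sum = 68+114+126+54+54+111+104+109+103+97 = 940; mod 256 = 172 → ac.
Outer hash (recomputed tag): sum = 46+24+20+92+92+172 = 446; mod 256 = 190 → be.
Recomputed tag = be; claimed = be → match.

valid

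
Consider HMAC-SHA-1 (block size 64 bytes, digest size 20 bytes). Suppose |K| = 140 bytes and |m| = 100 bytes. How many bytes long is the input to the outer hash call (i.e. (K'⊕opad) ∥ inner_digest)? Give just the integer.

84

Key is 140 > 64 bytes, so it is hashed to 20 bytes then zero-padded to 64: |K'| = 64.
Outer input = (K'⊕opad) ∥ H(inner) → 64 + 20 = 84 bytes.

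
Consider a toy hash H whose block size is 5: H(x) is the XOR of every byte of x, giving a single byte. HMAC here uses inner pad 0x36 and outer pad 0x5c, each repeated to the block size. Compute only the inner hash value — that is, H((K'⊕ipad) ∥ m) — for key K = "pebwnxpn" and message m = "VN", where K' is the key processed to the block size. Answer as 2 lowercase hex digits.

26

Key "pebwnxpn" = 70 65 62 77 6e 78 70 6e is 8 bytes > B = 5, so hash it first: H(key) = 08, then zero-pad to 5 bytes: K' = 08 00 00 00 00.
K' ⊕ ipad = 3e 36 36 36 36.
Inner input = 3e 36 36 36 36 ∥ 56 4e.
Inner hash: XOR 3e⊕36⊕36⊕36⊕36⊕56⊕4e = 26.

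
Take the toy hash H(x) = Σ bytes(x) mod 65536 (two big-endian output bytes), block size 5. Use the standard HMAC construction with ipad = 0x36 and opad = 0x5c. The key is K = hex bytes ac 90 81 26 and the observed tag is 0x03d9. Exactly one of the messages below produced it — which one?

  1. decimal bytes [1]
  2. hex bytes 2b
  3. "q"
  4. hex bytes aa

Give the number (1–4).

2

Key hex bytes ac 90 81 26 is 4 bytes ≤ B = 5; zero-pad to 5 bytes: K' = ac 90 81 26 00.
K' ⊕ ipad = 9a a6 b7 10 36; K' ⊕ opad = f0 cc dd 7a 5c.
m1: inner = H(9a a6 b7 10 36 01) = 02 3e; tag = H(f0 cc dd 7a 5c 02 3e) = 03af
m2: inner = H(9a a6 b7 10 36 2b) = 02 68; tag = H(f0 cc dd 7a 5c 02 68) = 03d9 ← matches
m3: inner = H(9a a6 b7 10 36 71) = 02 ae; tag = H(f0 cc dd 7a 5c 02 ae) = 041f
m4: inner = H(9a a6 b7 10 36 aa) = 02 e7; tag = H(f0 cc dd 7a 5c 02 e7) = 0458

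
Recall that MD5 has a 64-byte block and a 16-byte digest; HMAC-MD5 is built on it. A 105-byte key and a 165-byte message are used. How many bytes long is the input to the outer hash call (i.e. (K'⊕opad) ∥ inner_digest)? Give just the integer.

80

Key is 105 > 64 bytes, so it is hashed to 16 bytes then zero-padded to 64: |K'| = 64.
Outer input = (K'⊕opad) ∥ H(inner) → 64 + 16 = 80 bytes.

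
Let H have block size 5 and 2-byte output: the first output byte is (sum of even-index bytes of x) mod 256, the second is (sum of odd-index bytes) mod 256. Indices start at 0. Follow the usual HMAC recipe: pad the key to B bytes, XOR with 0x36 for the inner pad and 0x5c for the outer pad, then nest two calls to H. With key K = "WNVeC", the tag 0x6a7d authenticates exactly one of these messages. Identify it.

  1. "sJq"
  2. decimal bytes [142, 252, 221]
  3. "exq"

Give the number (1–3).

2

Key "WNVeC" = 57 4e 56 65 43 is exactly B = 5 bytes: K' = 57 4e 56 65 43.
K' ⊕ ipad = 61 78 60 53 75; K' ⊕ opad = 0b 12 0a 39 1f.
m1: inner = H(61 78 60 53 75 73 4a 71) = 80 af; tag = H(0b 12 0a 39 1f 80 af) = e3cb
m2: inner = H(61 78 60 53 75 8e fc dd) = 32 36; tag = H(0b 12 0a 39 1f 32 36) = 6a7d ← matches
m3: inner = H(61 78 60 53 75 65 78 71) = ae a1; tag = H(0b 12 0a 39 1f ae a1) = d5f9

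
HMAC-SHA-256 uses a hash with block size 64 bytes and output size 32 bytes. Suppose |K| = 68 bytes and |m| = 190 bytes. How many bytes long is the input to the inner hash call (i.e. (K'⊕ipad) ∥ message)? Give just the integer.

254

Key is 68 > 64 bytes, so it is hashed to 32 bytes then zero-padded to 64: |K'| = 64.
Inner input = (K'⊕ipad) ∥ m → 64 + 190 = 254 bytes.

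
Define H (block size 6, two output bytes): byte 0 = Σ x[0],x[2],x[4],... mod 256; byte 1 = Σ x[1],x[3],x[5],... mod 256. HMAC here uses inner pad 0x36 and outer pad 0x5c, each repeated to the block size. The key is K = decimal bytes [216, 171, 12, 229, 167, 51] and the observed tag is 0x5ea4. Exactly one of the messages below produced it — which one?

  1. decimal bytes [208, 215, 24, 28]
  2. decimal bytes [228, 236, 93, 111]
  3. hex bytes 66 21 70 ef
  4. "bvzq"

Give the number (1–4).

3

Key decimal bytes [216, 171, 12, 229, 167, 51] = d8 ab 0c e5 a7 33 is exactly B = 6 bytes: K' = d8 ab 0c e5 a7 33.
K' ⊕ ipad = ee 9d 3a d3 91 05; K' ⊕ opad = 84 f7 50 b9 fb 6f.
m1: inner = H(ee 9d 3a d3 91 05 d0 d7 18 1c) = a1 68; tag = H(84 f7 50 b9 fb 6f a1 68) = 7087
m2: inner = H(ee 9d 3a d3 91 05 e4 ec 5d 6f) = fa d0; tag = H(84 f7 50 b9 fb 6f fa d0) = c9ef
m3: inner = H(ee 9d 3a d3 91 05 66 21 70 ef) = 8f 85; tag = H(84 f7 50 b9 fb 6f 8f 85) = 5ea4 ← matches
m4: inner = H(ee 9d 3a d3 91 05 62 76 7a 71) = 95 5c; tag = H(84 f7 50 b9 fb 6f 95 5c) = 647b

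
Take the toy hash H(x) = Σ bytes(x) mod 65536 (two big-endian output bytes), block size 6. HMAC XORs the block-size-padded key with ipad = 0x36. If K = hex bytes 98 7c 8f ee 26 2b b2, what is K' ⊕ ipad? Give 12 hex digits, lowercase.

Key hex bytes 98 7c 8f ee 26 2b b2 is 7 bytes > B = 6, so hash it first: H(key) = 03 94, then zero-pad to 6 bytes: K' = 03 94 00 00 00 00.
XOR each byte with 0x36: 03⊕36=35, 94⊕36=a2, 00⊕36=36, 00⊕36=36, 00⊕36=36, 00⊕36=36.

35a236363636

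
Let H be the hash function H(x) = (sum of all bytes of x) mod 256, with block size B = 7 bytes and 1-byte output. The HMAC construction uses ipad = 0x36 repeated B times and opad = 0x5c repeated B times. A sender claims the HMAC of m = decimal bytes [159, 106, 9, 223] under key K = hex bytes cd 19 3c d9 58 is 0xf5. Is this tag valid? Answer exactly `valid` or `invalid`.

Key hex bytes cd 19 3c d9 58 is 5 bytes ≤ B = 7; zero-pad to 7 bytes: K' = cd 19 3c d9 58 00 00.
K' ⊕ ipad = fb 2f 0a ef 6e 36 36; K' ⊕ opad = 91 45 60 85 04 5c 5c.
Inner hash: sum = 251+47+10+239+110+54+54+159+106+9+223 = 1262; mod 256 = 238 → ee.
Outer hash (recomputed tag): sum = 145+69+96+133+4+92+92+238 = 869; mod 256 = 101 → 65.
Recomputed tag = 65; claimed = f5 → mismatch.

invalid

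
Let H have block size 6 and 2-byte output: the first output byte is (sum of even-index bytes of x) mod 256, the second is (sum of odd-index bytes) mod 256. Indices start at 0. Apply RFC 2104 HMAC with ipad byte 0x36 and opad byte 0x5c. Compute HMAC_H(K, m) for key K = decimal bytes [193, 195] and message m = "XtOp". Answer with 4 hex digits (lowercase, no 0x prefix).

5f9c

Key decimal bytes [193, 195] = c1 c3 is 2 bytes ≤ B = 6; zero-pad to 6 bytes: K' = c1 c3 00 00 00 00.
K' ⊕ ipad = f7 f5 36 36 36 36.  K' ⊕ opad = 9d 9f 5c 5c 5c 5c.
Inner input = (K'⊕ipad) ∥ m = f7 f5 36 36 36 36 ∥ 58 74 4f 70.
Inner hash: even-index sum = 522 mod 256 = 10; odd-index sum = 581 mod 256 = 69 → 0a 45.
Outer input = (K'⊕opad) ∥ inner = 9d 9f 5c 5c 5c 5c ∥ 0a 45.
Outer hash (tag): even-index sum = 351 mod 256 = 95; odd-index sum = 412 mod 256 = 156 → 5f 9c.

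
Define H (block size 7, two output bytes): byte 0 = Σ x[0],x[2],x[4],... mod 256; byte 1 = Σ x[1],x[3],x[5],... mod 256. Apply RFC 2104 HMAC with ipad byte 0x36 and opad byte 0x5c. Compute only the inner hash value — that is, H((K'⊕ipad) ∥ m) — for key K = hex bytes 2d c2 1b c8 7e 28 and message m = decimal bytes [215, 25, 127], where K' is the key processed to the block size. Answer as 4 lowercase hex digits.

df66

Key hex bytes 2d c2 1b c8 7e 28 is 6 bytes ≤ B = 7; zero-pad to 7 bytes: K' = 2d c2 1b c8 7e 28 00.
K' ⊕ ipad = 1b f4 2d fe 48 1e 36.
Inner input = 1b f4 2d fe 48 1e 36 ∥ d7 19 7f.
Inner hash: even-index sum = 223 mod 256 = 223; odd-index sum = 870 mod 256 = 102 → df 66.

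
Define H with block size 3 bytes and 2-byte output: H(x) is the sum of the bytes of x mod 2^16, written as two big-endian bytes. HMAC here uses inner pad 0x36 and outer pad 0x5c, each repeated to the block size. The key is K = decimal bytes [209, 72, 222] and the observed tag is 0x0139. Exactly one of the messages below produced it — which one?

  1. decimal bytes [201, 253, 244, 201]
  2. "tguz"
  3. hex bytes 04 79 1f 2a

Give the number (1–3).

Key decimal bytes [209, 72, 222] = d1 48 de is exactly B = 3 bytes: K' = d1 48 de.
K' ⊕ ipad = e7 7e e8; K' ⊕ opad = 8d 14 82.
m1: inner = H(e7 7e e8 c9 fd f4 c9) = 05 d0; tag = H(8d 14 82 05 d0) = 01f8
m2: inner = H(e7 7e e8 74 67 75 7a) = 04 17; tag = H(8d 14 82 04 17) = 013e
m3: inner = H(e7 7e e8 04 79 1f 2a) = 03 13; tag = H(8d 14 82 03 13) = 0139 ← matches

3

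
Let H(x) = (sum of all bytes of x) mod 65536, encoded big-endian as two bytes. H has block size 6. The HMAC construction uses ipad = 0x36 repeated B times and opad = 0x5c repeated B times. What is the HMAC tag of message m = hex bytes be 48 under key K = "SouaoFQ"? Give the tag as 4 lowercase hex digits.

Key "SouaoFQ" = 53 6f 75 61 6f 46 51 is 7 bytes > B = 6, so hash it first: H(key) = 02 9e, then zero-pad to 6 bytes: K' = 02 9e 00 00 00 00.
K' ⊕ ipad = 34 a8 36 36 36 36.  K' ⊕ opad = 5e c2 5c 5c 5c 5c.
Inner input = (K'⊕ipad) ∥ m = 34 a8 36 36 36 36 ∥ be 48.
Inner hash: sum = 52+168+54+54+54+54+190+72 = 698 → 02 ba.
Outer input = (K'⊕opad) ∥ inner = 5e c2 5c 5c 5c 5c ∥ 02 ba.
Outer hash (tag): sum = 94+194+92+92+92+92+2+186 = 844 → 03 4c.

034c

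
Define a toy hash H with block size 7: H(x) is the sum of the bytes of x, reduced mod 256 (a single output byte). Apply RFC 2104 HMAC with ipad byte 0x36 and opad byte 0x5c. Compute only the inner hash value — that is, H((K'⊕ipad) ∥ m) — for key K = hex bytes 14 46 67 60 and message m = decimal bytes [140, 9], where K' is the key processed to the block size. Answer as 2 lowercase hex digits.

70

Key hex bytes 14 46 67 60 is 4 bytes ≤ B = 7; zero-pad to 7 bytes: K' = 14 46 67 60 00 00 00.
K' ⊕ ipad = 22 70 51 56 36 36 36.
Inner input = 22 70 51 56 36 36 36 ∥ 8c 09.
Inner hash: sum = 34+112+81+86+54+54+54+140+9 = 624; mod 256 = 112 → 70.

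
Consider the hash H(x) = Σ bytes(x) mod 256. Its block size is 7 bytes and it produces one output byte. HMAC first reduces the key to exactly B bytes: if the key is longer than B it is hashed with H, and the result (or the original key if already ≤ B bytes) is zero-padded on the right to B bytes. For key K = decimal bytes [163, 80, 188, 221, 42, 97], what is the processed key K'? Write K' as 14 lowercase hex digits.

Key decimal bytes [163, 80, 188, 221, 42, 97] = a3 50 bc dd 2a 61 is 6 bytes ≤ B = 7; zero-pad to 7 bytes: K' = a3 50 bc dd 2a 61 00.

a350bcdd2a6100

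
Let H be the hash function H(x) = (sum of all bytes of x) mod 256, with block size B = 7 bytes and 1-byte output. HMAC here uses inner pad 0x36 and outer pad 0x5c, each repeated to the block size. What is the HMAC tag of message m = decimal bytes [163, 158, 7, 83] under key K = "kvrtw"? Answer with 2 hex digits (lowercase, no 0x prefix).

05

Key "kvrtw" = 6b 76 72 74 77 is 5 bytes ≤ B = 7; zero-pad to 7 bytes: K' = 6b 76 72 74 77 00 00.
K' ⊕ ipad = 5d 40 44 42 41 36 36.  K' ⊕ opad = 37 2a 2e 28 2b 5c 5c.
Inner input = (K'⊕ipad) ∥ m = 5d 40 44 42 41 36 36 ∥ a3 9e 07 53.
Inner hash: sum = 93+64+68+66+65+54+54+163+158+7+83 = 875; mod 256 = 107 → 6b.
Outer input = (K'⊕opad) ∥ inner = 37 2a 2e 28 2b 5c 5c ∥ 6b.
Outer hash (tag): sum = 55+42+46+40+43+92+92+107 = 517; mod 256 = 5 → 05.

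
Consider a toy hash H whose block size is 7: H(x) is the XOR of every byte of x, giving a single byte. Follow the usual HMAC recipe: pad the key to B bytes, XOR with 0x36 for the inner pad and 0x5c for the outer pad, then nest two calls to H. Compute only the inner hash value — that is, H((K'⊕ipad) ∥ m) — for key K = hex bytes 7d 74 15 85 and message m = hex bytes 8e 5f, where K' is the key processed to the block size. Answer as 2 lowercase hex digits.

Key hex bytes 7d 74 15 85 is 4 bytes ≤ B = 7; zero-pad to 7 bytes: K' = 7d 74 15 85 00 00 00.
K' ⊕ ipad = 4b 42 23 b3 36 36 36.
Inner input = 4b 42 23 b3 36 36 36 ∥ 8e 5f.
Inner hash: XOR 4b⊕42⊕23⊕b3⊕36⊕36⊕36⊕8e⊕5f = 7e.

7e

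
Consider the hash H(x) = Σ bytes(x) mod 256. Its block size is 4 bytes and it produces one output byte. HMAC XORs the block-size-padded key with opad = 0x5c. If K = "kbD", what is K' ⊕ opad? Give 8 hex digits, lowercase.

373e185c

Key "kbD" = 6b 62 44 is 3 bytes ≤ B = 4; zero-pad to 4 bytes: K' = 6b 62 44 00.
XOR each byte with 0x5c: 6b⊕5c=37, 62⊕5c=3e, 44⊕5c=18, 00⊕5c=5c.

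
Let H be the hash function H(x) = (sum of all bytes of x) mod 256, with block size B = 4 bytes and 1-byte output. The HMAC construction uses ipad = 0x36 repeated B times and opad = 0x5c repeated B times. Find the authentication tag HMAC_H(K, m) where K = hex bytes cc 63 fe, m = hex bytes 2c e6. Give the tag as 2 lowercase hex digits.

2c

Key hex bytes cc 63 fe is 3 bytes ≤ B = 4; zero-pad to 4 bytes: K' = cc 63 fe 00.
K' ⊕ ipad = fa 55 c8 36.  K' ⊕ opad = 90 3f a2 5c.
Inner input = (K'⊕ipad) ∥ m = fa 55 c8 36 ∥ 2c e6.
Inner hash: sum = 250+85+200+54+44+230 = 863; mod 256 = 95 → 5f.
Outer input = (K'⊕opad) ∥ inner = 90 3f a2 5c ∥ 5f.
Outer hash (tag): sum = 144+63+162+92+95 = 556; mod 256 = 44 → 2c.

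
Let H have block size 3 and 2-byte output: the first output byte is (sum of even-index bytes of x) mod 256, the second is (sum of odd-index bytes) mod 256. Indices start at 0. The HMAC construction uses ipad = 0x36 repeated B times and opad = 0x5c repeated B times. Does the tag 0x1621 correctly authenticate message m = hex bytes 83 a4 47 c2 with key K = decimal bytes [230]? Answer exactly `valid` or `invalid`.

Key decimal bytes [230] = e6 is 1 byte ≤ B = 3; zero-pad to 3 bytes: K' = e6 00 00.
K' ⊕ ipad = d0 36 36; K' ⊕ opad = ba 5c 5c.
Inner hash: even-index sum = 620 mod 256 = 108; odd-index sum = 256 mod 256 = 0 → 6c 00.
Outer hash (recomputed tag): even-index sum = 278 mod 256 = 22; odd-index sum = 200 mod 256 = 200 → 16 c8.
Recomputed tag = 16c8; claimed = 1621 → mismatch.

invalid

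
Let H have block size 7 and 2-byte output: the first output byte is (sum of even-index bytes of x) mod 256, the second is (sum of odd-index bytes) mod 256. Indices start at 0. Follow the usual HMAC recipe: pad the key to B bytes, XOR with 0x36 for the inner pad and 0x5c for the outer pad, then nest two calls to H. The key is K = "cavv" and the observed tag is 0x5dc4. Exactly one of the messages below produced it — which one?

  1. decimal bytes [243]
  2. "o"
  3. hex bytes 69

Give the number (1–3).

2

Key "cavv" = 63 61 76 76 is 4 bytes ≤ B = 7; zero-pad to 7 bytes: K' = 63 61 76 76 00 00 00.
K' ⊕ ipad = 55 57 40 40 36 36 36; K' ⊕ opad = 3f 3d 2a 2a 5c 5c 5c.
m1: inner = H(55 57 40 40 36 36 36 f3) = 01 c0; tag = H(3f 3d 2a 2a 5c 5c 5c 01 c0) = e1c4
m2: inner = H(55 57 40 40 36 36 36 6f) = 01 3c; tag = H(3f 3d 2a 2a 5c 5c 5c 01 3c) = 5dc4 ← matches
m3: inner = H(55 57 40 40 36 36 36 69) = 01 36; tag = H(3f 3d 2a 2a 5c 5c 5c 01 36) = 57c4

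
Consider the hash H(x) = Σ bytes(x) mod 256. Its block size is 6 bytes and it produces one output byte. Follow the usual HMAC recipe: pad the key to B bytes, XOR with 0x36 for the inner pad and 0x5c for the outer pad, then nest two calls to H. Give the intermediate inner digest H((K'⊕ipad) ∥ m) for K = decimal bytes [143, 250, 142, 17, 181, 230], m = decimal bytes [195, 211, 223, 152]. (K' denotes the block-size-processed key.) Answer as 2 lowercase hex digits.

c4

Key decimal bytes [143, 250, 142, 17, 181, 230] = 8f fa 8e 11 b5 e6 is exactly B = 6 bytes: K' = 8f fa 8e 11 b5 e6.
K' ⊕ ipad = b9 cc b8 27 83 d0.
Inner input = b9 cc b8 27 83 d0 ∥ c3 d3 df 98.
Inner hash: sum = 185+204+184+39+131+208+195+211+223+152 = 1732; mod 256 = 196 → c4.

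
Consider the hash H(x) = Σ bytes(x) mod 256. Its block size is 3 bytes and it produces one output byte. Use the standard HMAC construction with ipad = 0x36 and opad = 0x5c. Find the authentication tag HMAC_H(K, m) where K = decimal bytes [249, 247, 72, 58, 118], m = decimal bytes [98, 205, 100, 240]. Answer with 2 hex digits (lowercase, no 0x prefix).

Key decimal bytes [249, 247, 72, 58, 118] = f9 f7 48 3a 76 is 5 bytes > B = 3, so hash it first: H(key) = e8, then zero-pad to 3 bytes: K' = e8 00 00.
K' ⊕ ipad = de 36 36.  K' ⊕ opad = b4 5c 5c.
Inner input = (K'⊕ipad) ∥ m = de 36 36 ∥ 62 cd 64 f0.
Inner hash: sum = 222+54+54+98+205+100+240 = 973; mod 256 = 205 → cd.
Outer input = (K'⊕opad) ∥ inner = b4 5c 5c ∥ cd.
Outer hash (tag): sum = 180+92+92+205 = 569; mod 256 = 57 → 39.

39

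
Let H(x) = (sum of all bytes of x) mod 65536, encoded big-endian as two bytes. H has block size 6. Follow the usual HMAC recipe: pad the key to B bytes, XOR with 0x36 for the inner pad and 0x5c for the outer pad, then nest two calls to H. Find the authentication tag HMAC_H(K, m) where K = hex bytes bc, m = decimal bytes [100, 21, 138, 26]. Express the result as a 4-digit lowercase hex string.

0363

Key hex bytes bc is 1 byte ≤ B = 6; zero-pad to 6 bytes: K' = bc 00 00 00 00 00.
K' ⊕ ipad = 8a 36 36 36 36 36.  K' ⊕ opad = e0 5c 5c 5c 5c 5c.
Inner input = (K'⊕ipad) ∥ m = 8a 36 36 36 36 36 ∥ 64 15 8a 1a.
Inner hash: sum = 138+54+54+54+54+54+100+21+138+26 = 693 → 02 b5.
Outer input = (K'⊕opad) ∥ inner = e0 5c 5c 5c 5c 5c ∥ 02 b5.
Outer hash (tag): sum = 224+92+92+92+92+92+2+181 = 867 → 03 63.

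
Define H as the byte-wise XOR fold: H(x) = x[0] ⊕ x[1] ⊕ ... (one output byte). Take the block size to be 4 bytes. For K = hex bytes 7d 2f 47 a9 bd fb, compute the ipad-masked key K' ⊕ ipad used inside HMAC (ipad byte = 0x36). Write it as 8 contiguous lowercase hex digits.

cc363636

Key hex bytes 7d 2f 47 a9 bd fb is 6 bytes > B = 4, so hash it first: H(key) = fa, then zero-pad to 4 bytes: K' = fa 00 00 00.
XOR each byte with 0x36: fa⊕36=cc, 00⊕36=36, 00⊕36=36, 00⊕36=36.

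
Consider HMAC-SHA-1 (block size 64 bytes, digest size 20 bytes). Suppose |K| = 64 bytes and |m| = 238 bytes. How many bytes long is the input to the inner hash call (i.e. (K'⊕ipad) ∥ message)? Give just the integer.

Key is 64 ≤ 64 bytes, zero-padded: |K'| = 64.
Inner input = (K'⊕ipad) ∥ m → 64 + 238 = 302 bytes.

302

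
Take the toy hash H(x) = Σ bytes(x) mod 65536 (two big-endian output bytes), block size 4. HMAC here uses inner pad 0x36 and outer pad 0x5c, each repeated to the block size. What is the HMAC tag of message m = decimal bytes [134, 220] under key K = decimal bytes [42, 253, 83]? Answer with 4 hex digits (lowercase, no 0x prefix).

0268

Key decimal bytes [42, 253, 83] = 2a fd 53 is 3 bytes ≤ B = 4; zero-pad to 4 bytes: K' = 2a fd 53 00.
K' ⊕ ipad = 1c cb 65 36.  K' ⊕ opad = 76 a1 0f 5c.
Inner input = (K'⊕ipad) ∥ m = 1c cb 65 36 ∥ 86 dc.
Inner hash: sum = 28+203+101+54+134+220 = 740 → 02 e4.
Outer input = (K'⊕opad) ∥ inner = 76 a1 0f 5c ∥ 02 e4.
Outer hash (tag): sum = 118+161+15+92+2+228 = 616 → 02 68.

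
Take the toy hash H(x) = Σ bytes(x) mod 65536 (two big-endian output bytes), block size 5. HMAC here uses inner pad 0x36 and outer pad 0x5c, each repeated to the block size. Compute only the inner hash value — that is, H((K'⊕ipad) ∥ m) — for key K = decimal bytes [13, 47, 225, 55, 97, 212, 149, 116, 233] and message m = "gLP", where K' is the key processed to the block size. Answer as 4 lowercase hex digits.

Key decimal bytes [13, 47, 225, 55, 97, 212, 149, 116, 233] = 0d 2f e1 37 61 d4 95 74 e9 is 9 bytes > B = 5, so hash it first: H(key) = 04 7b, then zero-pad to 5 bytes: K' = 04 7b 00 00 00.
K' ⊕ ipad = 32 4d 36 36 36.
Inner input = 32 4d 36 36 36 ∥ 67 4c 50.
Inner hash: sum = 50+77+54+54+54+103+76+80 = 548 → 02 24.

0224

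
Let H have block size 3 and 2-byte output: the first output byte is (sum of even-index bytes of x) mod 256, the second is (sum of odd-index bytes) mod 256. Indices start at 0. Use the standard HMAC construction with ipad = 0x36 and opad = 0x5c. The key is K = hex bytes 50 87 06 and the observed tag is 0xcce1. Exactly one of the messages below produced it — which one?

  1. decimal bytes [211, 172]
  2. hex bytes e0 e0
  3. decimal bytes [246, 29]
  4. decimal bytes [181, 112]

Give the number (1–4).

Key hex bytes 50 87 06 is exactly B = 3 bytes: K' = 50 87 06.
K' ⊕ ipad = 66 b1 30; K' ⊕ opad = 0c db 5a.
m1: inner = H(66 b1 30 d3 ac) = 42 84; tag = H(0c db 5a 42 84) = ea1d
m2: inner = H(66 b1 30 e0 e0) = 76 91; tag = H(0c db 5a 76 91) = f751
m3: inner = H(66 b1 30 f6 1d) = b3 a7; tag = H(0c db 5a b3 a7) = 0d8e
m4: inner = H(66 b1 30 b5 70) = 06 66; tag = H(0c db 5a 06 66) = cce1 ← matches

4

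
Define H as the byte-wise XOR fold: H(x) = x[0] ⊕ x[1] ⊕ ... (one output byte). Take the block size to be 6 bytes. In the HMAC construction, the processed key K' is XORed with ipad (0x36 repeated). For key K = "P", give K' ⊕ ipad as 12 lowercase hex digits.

Key "P" = 50 is 1 byte ≤ B = 6; zero-pad to 6 bytes: K' = 50 00 00 00 00 00.
XOR each byte with 0x36: 50⊕36=66, 00⊕36=36, 00⊕36=36, 00⊕36=36, 00⊕36=36, 00⊕36=36.

663636363636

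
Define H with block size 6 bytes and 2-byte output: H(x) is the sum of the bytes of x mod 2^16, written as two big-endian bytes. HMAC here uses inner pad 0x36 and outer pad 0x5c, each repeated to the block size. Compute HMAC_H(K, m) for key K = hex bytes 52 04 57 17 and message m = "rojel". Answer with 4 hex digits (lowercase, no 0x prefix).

Key hex bytes 52 04 57 17 is 4 bytes ≤ B = 6; zero-pad to 6 bytes: K' = 52 04 57 17 00 00.
K' ⊕ ipad = 64 32 61 21 36 36.  K' ⊕ opad = 0e 58 0b 4b 5c 5c.
Inner input = (K'⊕ipad) ∥ m = 64 32 61 21 36 36 ∥ 72 6f 6a 65 6c.
Inner hash: sum = 100+50+97+33+54+54+114+111+106+101+108 = 928 → 03 a0.
Outer input = (K'⊕opad) ∥ inner = 0e 58 0b 4b 5c 5c ∥ 03 a0.
Outer hash (tag): sum = 14+88+11+75+92+92+3+160 = 535 → 02 17.

0217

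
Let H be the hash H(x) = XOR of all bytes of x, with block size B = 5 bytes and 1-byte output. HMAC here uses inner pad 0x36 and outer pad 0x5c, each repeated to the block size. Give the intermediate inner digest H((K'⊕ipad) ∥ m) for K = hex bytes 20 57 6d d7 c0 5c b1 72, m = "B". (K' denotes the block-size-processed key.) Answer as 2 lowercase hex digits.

Key hex bytes 20 57 6d d7 c0 5c b1 72 is 8 bytes > B = 5, so hash it first: H(key) = 92, then zero-pad to 5 bytes: K' = 92 00 00 00 00.
K' ⊕ ipad = a4 36 36 36 36.
Inner input = a4 36 36 36 36 ∥ 42.
Inner hash: XOR a4⊕36⊕36⊕36⊕36⊕42 = e6.

e6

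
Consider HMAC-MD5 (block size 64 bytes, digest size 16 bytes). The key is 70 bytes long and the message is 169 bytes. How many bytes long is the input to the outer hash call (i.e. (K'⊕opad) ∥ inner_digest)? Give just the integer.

80

Key is 70 > 64 bytes, so it is hashed to 16 bytes then zero-padded to 64: |K'| = 64.
Outer input = (K'⊕opad) ∥ H(inner) → 64 + 16 = 80 bytes.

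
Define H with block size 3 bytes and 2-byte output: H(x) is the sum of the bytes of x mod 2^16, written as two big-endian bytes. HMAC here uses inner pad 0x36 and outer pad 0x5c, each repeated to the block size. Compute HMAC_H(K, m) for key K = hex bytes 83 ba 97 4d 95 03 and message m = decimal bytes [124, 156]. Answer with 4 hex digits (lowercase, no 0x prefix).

01b2

Key hex bytes 83 ba 97 4d 95 03 is 6 bytes > B = 3, so hash it first: H(key) = 02 b9, then zero-pad to 3 bytes: K' = 02 b9 00.
K' ⊕ ipad = 34 8f 36.  K' ⊕ opad = 5e e5 5c.
Inner input = (K'⊕ipad) ∥ m = 34 8f 36 ∥ 7c 9c.
Inner hash: sum = 52+143+54+124+156 = 529 → 02 11.
Outer input = (K'⊕opad) ∥ inner = 5e e5 5c ∥ 02 11.
Outer hash (tag): sum = 94+229+92+2+17 = 434 → 01 b2.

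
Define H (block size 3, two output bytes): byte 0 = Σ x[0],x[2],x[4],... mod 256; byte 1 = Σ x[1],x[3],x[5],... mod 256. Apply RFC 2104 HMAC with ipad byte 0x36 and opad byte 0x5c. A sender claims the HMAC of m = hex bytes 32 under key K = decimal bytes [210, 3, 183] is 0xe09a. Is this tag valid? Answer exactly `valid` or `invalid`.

Key decimal bytes [210, 3, 183] = d2 03 b7 is exactly B = 3 bytes: K' = d2 03 b7.
K' ⊕ ipad = e4 35 81; K' ⊕ opad = 8e 5f eb.
Inner hash: even-index sum = 357 mod 256 = 101; odd-index sum = 103 mod 256 = 103 → 65 67.
Outer hash (recomputed tag): even-index sum = 480 mod 256 = 224; odd-index sum = 196 mod 256 = 196 → e0 c4.
Recomputed tag = e0c4; claimed = e09a → mismatch.

invalid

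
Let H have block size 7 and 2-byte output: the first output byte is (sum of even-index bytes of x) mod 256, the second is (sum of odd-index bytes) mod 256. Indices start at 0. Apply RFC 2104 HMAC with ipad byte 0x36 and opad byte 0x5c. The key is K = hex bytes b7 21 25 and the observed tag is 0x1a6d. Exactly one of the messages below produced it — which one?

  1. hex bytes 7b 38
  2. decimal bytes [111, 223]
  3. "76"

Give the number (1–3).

1

Key hex bytes b7 21 25 is 3 bytes ≤ B = 7; zero-pad to 7 bytes: K' = b7 21 25 00 00 00 00.
K' ⊕ ipad = 81 17 13 36 36 36 36; K' ⊕ opad = eb 7d 79 5c 5c 5c 5c.
m1: inner = H(81 17 13 36 36 36 36 7b 38) = 38 fe; tag = H(eb 7d 79 5c 5c 5c 5c 38 fe) = 1a6d ← matches
m2: inner = H(81 17 13 36 36 36 36 6f df) = df f2; tag = H(eb 7d 79 5c 5c 5c 5c df f2) = 0e14
m3: inner = H(81 17 13 36 36 36 36 37 36) = 36 ba; tag = H(eb 7d 79 5c 5c 5c 5c 36 ba) = d66b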